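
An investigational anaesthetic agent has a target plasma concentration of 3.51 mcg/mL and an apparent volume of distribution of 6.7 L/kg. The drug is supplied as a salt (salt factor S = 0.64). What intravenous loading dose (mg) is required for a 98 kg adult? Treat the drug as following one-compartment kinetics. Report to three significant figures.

3600 mg

Vd = 6.7 L/kg × 98 kg = 656.6 L
LD = Vd × C / S = 656.6 × 3.510 / 0.64 = 3601 mg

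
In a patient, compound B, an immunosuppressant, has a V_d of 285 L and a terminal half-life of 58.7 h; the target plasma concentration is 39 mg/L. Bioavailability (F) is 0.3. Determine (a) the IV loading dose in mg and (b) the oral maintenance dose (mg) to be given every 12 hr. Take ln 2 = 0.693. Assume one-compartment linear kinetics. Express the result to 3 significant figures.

LD = Vd × C = 285.0 × 39 = 11120 mg
CL = 0.693 × Vd / t½ = 0.693 × 285.0 / 58.7 = 3.365 L/h
D = CL × Css × τ / F = 3.365 × 39 × 12 / 0.3 = 5249 mg

(a) 11100 mg; (b) 5250 mg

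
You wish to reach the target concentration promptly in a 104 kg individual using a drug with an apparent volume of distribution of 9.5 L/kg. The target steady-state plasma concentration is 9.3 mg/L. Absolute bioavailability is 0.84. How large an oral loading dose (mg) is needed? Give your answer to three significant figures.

Vd = 9.5 L/kg × 104 kg = 988.0 L
LD = Vd × C / F = 988.0 × 9.300 / 0.84 = 10940 mg

10900 mg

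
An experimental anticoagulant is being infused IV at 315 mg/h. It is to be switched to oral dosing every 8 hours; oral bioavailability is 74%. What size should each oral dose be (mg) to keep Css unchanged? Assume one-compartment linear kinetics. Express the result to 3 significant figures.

To maintain the same Css, the systemic dosing rate must be unchanged: F·D/τ = infusion rate.
D = rate × τ / F = 315 × 8 / 0.74 = 3405 mg

3410 mg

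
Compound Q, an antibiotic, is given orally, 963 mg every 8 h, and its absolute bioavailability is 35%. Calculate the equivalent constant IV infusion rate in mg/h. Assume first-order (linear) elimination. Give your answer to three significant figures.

Equivalent systemic input: infusion rate = F·D/τ.
Rate = 0.35 × 963 / 8 = 42.13 mg/h

42.1 mg/h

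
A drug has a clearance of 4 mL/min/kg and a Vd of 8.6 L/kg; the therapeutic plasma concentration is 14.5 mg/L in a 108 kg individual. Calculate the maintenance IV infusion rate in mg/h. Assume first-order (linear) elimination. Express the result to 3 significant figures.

CL = 4 mL/min/kg × 108 kg = 432.0 mL/min = 432.0 × 60/1000 = 25.92 L/h
At steady state, infusion rate equals elimination rate: rate in = CL × Css.
Rate = CL × Css = 25.92 × 14.5 = 375.8 mg/h

376 mg/h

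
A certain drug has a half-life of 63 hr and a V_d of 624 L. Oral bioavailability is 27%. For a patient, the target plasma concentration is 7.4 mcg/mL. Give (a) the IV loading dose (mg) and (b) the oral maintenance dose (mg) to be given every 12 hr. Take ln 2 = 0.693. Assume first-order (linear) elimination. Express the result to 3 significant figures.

LD = Vd × C = 624.0 × 7.4 = 4618 mg
CL = 0.693 × Vd / t½ = 0.693 × 624.0 / 63 = 6.864 L/h
D = CL × Css × τ / F = 6.864 × 7.4 × 12 / 0.27 = 2257 mg

(a) 4620 mg; (b) 2260 mg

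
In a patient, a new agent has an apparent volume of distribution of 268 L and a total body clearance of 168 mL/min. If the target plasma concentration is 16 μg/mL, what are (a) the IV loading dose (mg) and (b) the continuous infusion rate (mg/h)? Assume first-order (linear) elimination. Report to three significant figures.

LD = Vd · C_target = 268.0 × 16 = 4288 mg
Convert clearance: 168 mL/min × 60 min/h ÷ 1000 mL/L = 10.08 L/h
Maintenance: replace elimination → rate = CL × Css = 10.08 × 16 = 161.3 mg/h

(a) 4290 mg; (b) 161 mg/h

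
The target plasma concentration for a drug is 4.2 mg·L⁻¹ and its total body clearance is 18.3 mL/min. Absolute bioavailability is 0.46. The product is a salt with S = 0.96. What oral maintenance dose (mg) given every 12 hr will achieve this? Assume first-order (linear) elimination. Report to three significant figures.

125 mg

CL = 18.3 mL/min × 60/1000 = 1.098 L/h
At steady state, dose per interval replaces the amount cleared in that interval: F·S·D/τ = CL·Css.
D = CL × Css × τ / F / S = 1.098 × 4.2 × 12 / 0.46 / 0.96 = 125.3 mg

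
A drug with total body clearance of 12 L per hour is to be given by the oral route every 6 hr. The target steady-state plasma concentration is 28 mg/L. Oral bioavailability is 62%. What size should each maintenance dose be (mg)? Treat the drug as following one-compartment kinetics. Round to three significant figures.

D = CL × Css × τ / F = 12.00 × 28 × 6 / 0.62 = 3252 mg

3250 mg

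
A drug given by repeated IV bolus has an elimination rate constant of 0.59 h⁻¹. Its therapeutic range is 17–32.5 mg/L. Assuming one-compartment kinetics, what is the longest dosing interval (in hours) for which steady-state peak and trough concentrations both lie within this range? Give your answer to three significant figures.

Between IV bolus doses, concentration decays as C = C₀·e^(−kτ), so C_peak/C_trough = e^(kτ).
τ_max = ln(C_peak/C_trough) / k = ln(32.5/17) / 0.5900 = 0.6480 / 0.5900 = 1.098 h

1.10 h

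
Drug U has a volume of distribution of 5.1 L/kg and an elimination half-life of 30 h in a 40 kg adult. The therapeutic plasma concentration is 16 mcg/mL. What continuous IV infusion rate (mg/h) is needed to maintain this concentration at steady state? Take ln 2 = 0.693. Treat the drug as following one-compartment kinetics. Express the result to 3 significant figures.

Vd = 5.1 L/kg × 40 kg = 204.0 L
CL = ln 2 · Vd / t½ = 0.693 × 204.0 / 30 = 4.712 L/h
Infusion rate = CL × Css = 4.712 × 16 = 75.39 mg/h

75.4 mg/h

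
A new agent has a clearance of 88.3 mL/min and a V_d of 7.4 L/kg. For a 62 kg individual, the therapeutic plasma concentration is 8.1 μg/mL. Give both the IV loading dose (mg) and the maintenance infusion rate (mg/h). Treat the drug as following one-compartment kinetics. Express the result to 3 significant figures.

(a) 3720 mg; (b) 42.9 mg/h

Vd = 7.4 L/kg × 62 kg = 458.8 L
Loading: fill Vd to C_target → 458.8 L × 8.1 mg/L = 3716 mg
Convert clearance: 88.3 mL/min × 60 min/h ÷ 1000 mL/L = 5.298 L/h
Maintenance: replace elimination → rate = CL × Css = 5.298 × 8.1 = 42.91 mg/h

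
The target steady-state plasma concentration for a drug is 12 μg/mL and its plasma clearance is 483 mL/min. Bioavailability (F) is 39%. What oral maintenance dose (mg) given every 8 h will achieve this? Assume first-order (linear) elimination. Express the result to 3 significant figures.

Convert clearance: 483 mL/min × 60 min/h ÷ 1000 mL/L = 28.98 L/h
D = CL × Css × τ / F = 28.98 × 12 × 8 / 0.39 = 7134 mg

7130 mg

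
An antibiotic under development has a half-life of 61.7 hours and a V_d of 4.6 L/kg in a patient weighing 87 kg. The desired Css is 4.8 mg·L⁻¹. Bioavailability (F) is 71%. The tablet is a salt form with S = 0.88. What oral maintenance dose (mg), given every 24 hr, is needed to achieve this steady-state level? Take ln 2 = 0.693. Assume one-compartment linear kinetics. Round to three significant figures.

Vd(total) = 87 kg × 4.6 L/kg = 400.2 L
CL = 0.693 × Vd / t½ = 0.693 × 400.2 / 61.7 = 4.495 L/h
D = CL × Css × τ / F / S = 4.495 × 4.8 × 24 / 0.71 / 0.88 = 828.8 mg

829 mg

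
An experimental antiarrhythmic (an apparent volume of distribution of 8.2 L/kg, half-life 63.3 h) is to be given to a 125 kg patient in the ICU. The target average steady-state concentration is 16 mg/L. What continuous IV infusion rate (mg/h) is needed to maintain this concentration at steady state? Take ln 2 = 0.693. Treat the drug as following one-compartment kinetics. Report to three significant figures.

Vd = 8.2 L/kg × 125 kg = 1025 L
CL = 0.693 × Vd / t½ = 0.693 × 1025 / 63.3 = 11.22 L/h
Infusion rate = CL × Css = 11.22 × 16 = 179.5 mg/h

180 mg/h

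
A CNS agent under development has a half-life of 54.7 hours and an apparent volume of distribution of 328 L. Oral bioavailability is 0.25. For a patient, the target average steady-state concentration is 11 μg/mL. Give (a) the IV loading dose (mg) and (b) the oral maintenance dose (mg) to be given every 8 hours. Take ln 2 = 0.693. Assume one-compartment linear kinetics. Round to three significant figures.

LD = Vd × C = 328.0 × 11 = 3608 mg
CL = 0.693 × Vd / t½ = 0.693 × 328.0 / 54.7 = 4.155 L/h
D = CL × Css × τ / F = 4.155 × 11 × 8 / 0.25 = 1463 mg

(a) 3610 mg; (b) 1460 mg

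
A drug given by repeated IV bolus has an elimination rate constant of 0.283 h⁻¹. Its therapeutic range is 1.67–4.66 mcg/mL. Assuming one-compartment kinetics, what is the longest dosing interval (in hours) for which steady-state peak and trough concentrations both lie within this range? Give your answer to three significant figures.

Between IV bolus doses, concentration decays as C = C₀·e^(−kτ), so C_peak/C_trough = e^(kτ).
τ_max = ln(C_peak/C_trough) / k = ln(4.66/1.67) / 0.2830 = 1.026 / 0.2830 = 3.625 h

3.63 h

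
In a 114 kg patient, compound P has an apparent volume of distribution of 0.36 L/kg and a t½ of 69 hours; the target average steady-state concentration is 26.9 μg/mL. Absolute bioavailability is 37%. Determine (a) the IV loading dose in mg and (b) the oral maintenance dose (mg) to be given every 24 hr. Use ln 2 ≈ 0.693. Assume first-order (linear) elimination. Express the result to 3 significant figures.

Vd = 0.36 L/kg × 114 kg = 41.04 L
LD = Vd × C = 41.04 × 26.9 = 1104 mg
CL = 0.693 × Vd / t½ = 0.693 × 41.04 / 69 = 0.4122 L/h
D = CL × Css × τ / F = 0.4122 × 26.9 × 24 / 0.37 = 719.2 mg

(a) 1100 mg; (b) 719 mg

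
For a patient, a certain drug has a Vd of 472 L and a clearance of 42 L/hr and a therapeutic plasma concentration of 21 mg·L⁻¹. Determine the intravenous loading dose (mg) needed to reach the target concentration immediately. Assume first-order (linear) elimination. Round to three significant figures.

9910 mg

LD = Vd × C = 472.0 × 21.00 = 9912 mg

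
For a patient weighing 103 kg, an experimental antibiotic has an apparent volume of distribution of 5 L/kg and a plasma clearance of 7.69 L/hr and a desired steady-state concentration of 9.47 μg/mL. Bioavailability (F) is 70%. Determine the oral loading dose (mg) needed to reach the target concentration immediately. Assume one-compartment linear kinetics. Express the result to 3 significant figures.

Total Vd = 5 × 103 = 515.0 L
LD = Vd × C / F = 515.0 × 9.470 / 0.7 = 6967 mg

6970 mg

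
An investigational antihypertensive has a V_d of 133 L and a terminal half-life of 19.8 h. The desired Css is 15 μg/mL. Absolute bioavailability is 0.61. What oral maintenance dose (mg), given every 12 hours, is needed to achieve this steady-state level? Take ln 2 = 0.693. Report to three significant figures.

1370 mg

k = 0.693/19.8 = 0.03500 h⁻¹, so CL = k·Vd = 0.03500 × 133.0 = 4.655 L/h
D = CL × Css × τ / F = 4.655 × 15 × 12 / 0.61 = 1374 mg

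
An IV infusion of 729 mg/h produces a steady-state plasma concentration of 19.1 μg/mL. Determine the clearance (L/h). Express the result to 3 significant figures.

At steady state, infusion rate = CL × Css, so CL = rate / Css.
CL = 729 / 19.1 = 38.17 L/h

38.2 L/h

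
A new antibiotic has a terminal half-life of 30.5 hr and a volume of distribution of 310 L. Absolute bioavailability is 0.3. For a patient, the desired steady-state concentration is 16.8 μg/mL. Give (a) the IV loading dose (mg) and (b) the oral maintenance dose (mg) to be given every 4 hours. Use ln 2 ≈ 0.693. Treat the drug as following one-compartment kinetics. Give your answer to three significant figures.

LD = Vd × C = 310.0 × 16.8 = 5208 mg
CL = 0.693 × Vd / t½ = 0.693 × 310.0 / 30.5 = 7.044 L/h
D = CL × Css × τ / F = 7.044 × 16.8 × 4 / 0.3 = 1578 mg

(a) 5210 mg; (b) 1580 mg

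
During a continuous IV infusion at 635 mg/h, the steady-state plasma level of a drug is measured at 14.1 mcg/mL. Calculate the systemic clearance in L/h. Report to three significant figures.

45.0 L/h

At steady state, infusion rate = CL × Css, so CL = rate / Css.
CL = 635 / 14.1 = 45.04 L/h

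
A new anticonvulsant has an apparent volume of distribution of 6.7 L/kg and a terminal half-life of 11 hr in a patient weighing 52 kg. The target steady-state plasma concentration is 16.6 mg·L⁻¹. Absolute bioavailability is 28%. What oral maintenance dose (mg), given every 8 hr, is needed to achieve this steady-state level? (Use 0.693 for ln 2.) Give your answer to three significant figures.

Vd(total) = 52 kg × 6.7 L/kg = 348.4 L
CL = ln 2 · Vd / t½ = 0.693 × 348.4 / 11 = 21.95 L/h
D = CL × Css × τ / F = 21.95 × 16.6 × 8 / 0.28 = 10410 mg

10400 mg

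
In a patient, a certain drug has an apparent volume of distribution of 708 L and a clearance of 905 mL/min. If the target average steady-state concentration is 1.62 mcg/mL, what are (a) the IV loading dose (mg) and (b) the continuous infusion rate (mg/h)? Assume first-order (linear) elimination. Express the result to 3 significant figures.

LD = Vd · C_target = 708.0 × 1.62 = 1147 mg
Convert clearance: 905 mL/min × 60 min/h ÷ 1000 mL/L = 54.30 L/h
Infusion rate = 54.30 L/h × 1.62 mg/L = 87.97 mg/h

(a) 1150 mg; (b) 88.0 mg/h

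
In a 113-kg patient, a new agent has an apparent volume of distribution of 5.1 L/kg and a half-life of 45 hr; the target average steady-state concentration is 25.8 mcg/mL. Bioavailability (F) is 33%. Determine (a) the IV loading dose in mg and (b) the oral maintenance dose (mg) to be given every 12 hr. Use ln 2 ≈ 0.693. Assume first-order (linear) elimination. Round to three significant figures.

(a) 14900 mg; (b) 8330 mg

Vd = 5.1 L/kg × 113 kg = 576.3 L
LD = Vd × C = 576.3 × 25.8 = 14870 mg
CL = 0.693 × Vd / t½ = 0.693 × 576.3 / 45 = 8.875 L/h
D = CL × Css × τ / F = 8.875 × 25.8 × 12 / 0.33 = 8326 mg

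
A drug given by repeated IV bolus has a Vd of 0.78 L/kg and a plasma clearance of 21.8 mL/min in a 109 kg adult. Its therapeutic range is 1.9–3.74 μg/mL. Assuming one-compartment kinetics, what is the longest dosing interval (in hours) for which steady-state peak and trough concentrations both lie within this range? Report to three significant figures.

44.0 h

Vd = 0.78 L/kg × 109 kg = 85.02 L
Convert clearance: 21.8 mL/min × 60 min/h ÷ 1000 mL/L = 1.308 L/h
k = CL / Vd = 1.308 / 85.02 = 0.01538 h⁻¹
Between IV bolus doses, concentration decays as C = C₀·e^(−kτ), so C_peak/C_trough = e^(kτ).
τ_max = ln(C_peak/C_trough) / k = ln(3.74/1.9) / 0.01538 = 0.6772 / 0.01538 = 44.03 h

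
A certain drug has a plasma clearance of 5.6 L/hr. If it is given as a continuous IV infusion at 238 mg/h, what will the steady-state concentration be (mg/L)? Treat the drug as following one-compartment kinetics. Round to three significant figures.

42.5 mg/L

Css = rate / CL = 238 / 5.600 = 42.50 mg/L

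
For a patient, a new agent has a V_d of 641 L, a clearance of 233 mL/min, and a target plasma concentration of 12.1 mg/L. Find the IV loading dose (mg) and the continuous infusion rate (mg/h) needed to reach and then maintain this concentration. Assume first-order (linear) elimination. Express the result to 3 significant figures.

(a) 7760 mg; (b) 169 mg/h

Loading dose = Vd × C = 641.0 × 12.1 = 7756 mg
Convert clearance: 233 mL/min × 60 min/h ÷ 1000 mL/L = 13.98 L/h
Maintenance: replace elimination → rate = CL × Css = 13.98 × 12.1 = 169.2 mg/h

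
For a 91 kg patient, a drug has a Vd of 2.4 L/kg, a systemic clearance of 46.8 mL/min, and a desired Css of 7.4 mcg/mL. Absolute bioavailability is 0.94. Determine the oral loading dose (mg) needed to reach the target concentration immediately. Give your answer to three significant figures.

1720 mg

Total Vd = 2.4 × 91 = 218.4 L
The loading dose fills Vd to the target concentration; clearance is irrelevant here.
LD = Vd × C / F = 218.4 × 7.400 / 0.94 = 1719 mg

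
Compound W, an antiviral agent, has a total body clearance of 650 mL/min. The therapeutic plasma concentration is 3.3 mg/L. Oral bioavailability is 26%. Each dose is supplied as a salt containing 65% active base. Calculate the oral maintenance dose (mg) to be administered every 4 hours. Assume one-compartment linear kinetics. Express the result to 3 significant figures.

3050 mg

CL = 650 mL/min = 650 × 0.06 = 39.00 L/h
D = CL × Css × τ / F / S = 39.00 × 3.3 × 4 / 0.26 / 0.65 = 3046 mg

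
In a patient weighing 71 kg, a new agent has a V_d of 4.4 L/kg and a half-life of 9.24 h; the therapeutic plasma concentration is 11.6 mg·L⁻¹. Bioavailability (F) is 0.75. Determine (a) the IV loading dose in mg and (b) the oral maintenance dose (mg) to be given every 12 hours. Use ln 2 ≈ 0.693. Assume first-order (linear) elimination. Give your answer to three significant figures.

Vd = 4.4 L/kg × 71 kg = 312.4 L
LD = Vd × C = 312.4 × 11.6 = 3624 mg
CL = 0.693 × Vd / t½ = 0.693 × 312.4 / 9.24 = 23.43 L/h
D = CL × Css × τ / F = 23.43 × 11.6 × 12 / 0.75 = 4349 mg

(a) 3620 mg; (b) 4350 mg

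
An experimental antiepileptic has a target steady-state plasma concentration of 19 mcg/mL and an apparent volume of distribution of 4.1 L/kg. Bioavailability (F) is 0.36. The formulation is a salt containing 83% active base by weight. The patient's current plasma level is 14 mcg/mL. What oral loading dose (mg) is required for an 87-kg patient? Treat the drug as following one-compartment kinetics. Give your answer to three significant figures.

5970 mg

Vd(total) = 87 kg × 4.1 L/kg = 356.7 L
The loading dose fills Vd to the target concentration.
Concentration deficit ΔC = 19 − 14 = 5.000 mg/L
LD = Vd × ΔC / F / S = 356.7 × 5.000 / 0.36 / 0.83 = 5969 mg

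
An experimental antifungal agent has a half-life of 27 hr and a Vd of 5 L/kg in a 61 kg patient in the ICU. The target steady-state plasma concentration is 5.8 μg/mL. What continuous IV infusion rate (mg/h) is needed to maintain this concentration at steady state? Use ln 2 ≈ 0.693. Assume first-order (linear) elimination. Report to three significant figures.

Total Vd = 5 × 61 = 305.0 L
CL = ln 2 · Vd / t½ = 0.693 × 305.0 / 27 = 7.828 L/h
Infusion rate = CL × Css = 7.828 × 5.8 = 45.40 mg/h

45.4 mg/h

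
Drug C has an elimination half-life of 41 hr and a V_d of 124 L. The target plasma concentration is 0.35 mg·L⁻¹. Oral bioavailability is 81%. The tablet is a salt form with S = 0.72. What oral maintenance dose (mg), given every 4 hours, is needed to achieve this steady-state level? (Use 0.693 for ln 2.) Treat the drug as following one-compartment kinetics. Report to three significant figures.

5.03 mg

CL = ln 2 · Vd / t½ = 0.693 × 124.0 / 41 = 2.096 L/h
D = CL × Css × τ / F / S = 2.096 × 0.35 × 4 / 0.81 / 0.72 = 5.032 mg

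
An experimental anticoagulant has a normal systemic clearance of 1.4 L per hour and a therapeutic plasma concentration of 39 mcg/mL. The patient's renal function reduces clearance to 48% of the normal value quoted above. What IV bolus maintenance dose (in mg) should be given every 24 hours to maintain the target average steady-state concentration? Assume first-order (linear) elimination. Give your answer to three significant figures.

629 mg

Patient clearance = 0.48 × 1.400 = 0.6720 L/h
D = CL × Css × τ = 0.6720 × 39 × 24 = 629.0 mg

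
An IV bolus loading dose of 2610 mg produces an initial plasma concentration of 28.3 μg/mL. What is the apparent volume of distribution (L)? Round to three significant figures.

92.2 L

Immediately after an IV bolus, C₀ = Dose / Vd, so Vd = Dose / C₀.
Vd = 2610 / 28.3 = 92.23 L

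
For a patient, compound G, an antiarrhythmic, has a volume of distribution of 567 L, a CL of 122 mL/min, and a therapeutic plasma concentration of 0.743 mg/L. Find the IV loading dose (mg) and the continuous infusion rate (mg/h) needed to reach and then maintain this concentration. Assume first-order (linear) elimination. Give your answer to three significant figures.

(a) 421 mg; (b) 5.44 mg/h

Loading: fill Vd to C_target → 567.0 L × 0.743 mg/L = 421.3 mg
CL = 122 mL/min × 60/1000 = 7.320 L/h
Maintenance: replace elimination → rate = CL × Css = 7.320 × 0.743 = 5.439 mg/h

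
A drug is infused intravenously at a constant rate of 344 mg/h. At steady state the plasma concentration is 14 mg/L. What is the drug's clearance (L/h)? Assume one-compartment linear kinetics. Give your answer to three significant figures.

24.6 L/h

At steady state, infusion rate = CL × Css, so CL = rate / Css.
CL = 344 / 14 = 24.57 L/h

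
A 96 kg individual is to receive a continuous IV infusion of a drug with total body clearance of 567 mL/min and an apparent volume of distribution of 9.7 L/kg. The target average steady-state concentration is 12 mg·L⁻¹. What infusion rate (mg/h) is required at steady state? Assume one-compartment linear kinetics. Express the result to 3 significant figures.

408 mg/h

Convert clearance: 567 mL/min × 60 min/h ÷ 1000 mL/L = 34.02 L/h
Infusion rate = CL · Css = 34.02 L/h × 12 mg/L = 408.2 mg/h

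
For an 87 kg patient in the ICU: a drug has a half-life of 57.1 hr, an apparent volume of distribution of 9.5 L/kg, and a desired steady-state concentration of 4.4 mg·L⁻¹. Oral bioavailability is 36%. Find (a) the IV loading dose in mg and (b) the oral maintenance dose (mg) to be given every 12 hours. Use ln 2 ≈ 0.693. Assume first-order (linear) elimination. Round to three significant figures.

Vd(total) = 87 kg × 9.5 L/kg = 826.5 L
LD = Vd × C = 826.5 × 4.4 = 3637 mg
CL = 0.693 × Vd / t½ = 0.693 × 826.5 / 57.1 = 10.03 L/h
D = CL × Css × τ / F = 10.03 × 4.4 × 12 / 0.36 = 1471 mg

(a) 3640 mg; (b) 1470 mg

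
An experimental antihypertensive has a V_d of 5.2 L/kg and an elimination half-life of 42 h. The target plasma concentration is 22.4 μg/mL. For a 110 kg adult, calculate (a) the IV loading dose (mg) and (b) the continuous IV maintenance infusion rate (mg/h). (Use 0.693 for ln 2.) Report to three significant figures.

Vd = 5.2 L/kg × 110 kg = 572.0 L
LD = Vd × C = 572.0 × 22.4 = 12810 mg
CL = 0.693 × Vd / t½ = 0.693 × 572.0 / 42 = 9.438 L/h
Infusion rate = CL × Css = 9.438 × 22.4 = 211.4 mg/h

(a) 12800 mg; (b) 211 mg/h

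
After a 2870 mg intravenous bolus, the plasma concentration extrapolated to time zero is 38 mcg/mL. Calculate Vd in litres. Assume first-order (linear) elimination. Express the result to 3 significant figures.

75.5 L

Immediately after an IV bolus, C₀ = Dose / Vd, so Vd = Dose / C₀.
Vd = 2870 / 38 = 75.53 L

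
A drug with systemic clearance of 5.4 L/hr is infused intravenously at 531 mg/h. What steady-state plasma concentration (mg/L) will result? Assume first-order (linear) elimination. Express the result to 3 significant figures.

Css = rate / CL = 531 / 5.400 = 98.33 mg/L

98.3 mg/L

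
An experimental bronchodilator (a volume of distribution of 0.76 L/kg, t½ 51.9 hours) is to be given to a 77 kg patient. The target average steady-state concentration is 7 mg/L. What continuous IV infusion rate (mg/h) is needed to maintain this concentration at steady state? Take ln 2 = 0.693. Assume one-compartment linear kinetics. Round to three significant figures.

Vd = 0.76 L/kg × 77 kg = 58.52 L
k = 0.693/51.9 = 0.01335 h⁻¹, so CL = k·Vd = 0.01335 × 58.52 = 0.7812 L/h
Infusion rate = CL × Css = 0.7812 × 7 = 5.468 mg/h

5.47 mg/h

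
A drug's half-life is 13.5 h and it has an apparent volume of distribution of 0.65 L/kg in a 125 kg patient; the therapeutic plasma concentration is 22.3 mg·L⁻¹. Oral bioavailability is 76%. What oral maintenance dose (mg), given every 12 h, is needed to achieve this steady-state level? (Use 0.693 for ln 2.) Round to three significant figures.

1470 mg

Total Vd = 0.65 × 125 = 81.25 L
CL = 0.693 × Vd / t½ = 0.693 × 81.25 / 13.5 = 4.171 L/h
D = CL × Css × τ / F = 4.171 × 22.3 × 12 / 0.76 = 1469 mg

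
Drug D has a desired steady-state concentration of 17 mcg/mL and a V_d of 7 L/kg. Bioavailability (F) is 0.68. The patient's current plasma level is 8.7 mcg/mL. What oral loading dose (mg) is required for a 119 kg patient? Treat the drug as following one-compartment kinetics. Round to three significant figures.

10200 mg

Total Vd = 7 × 119 = 833.0 L
Concentration deficit ΔC = 17 − 8.7 = 8.300 mg/L
LD = Vd × ΔC / F = 833.0 × 8.300 / 0.68 = 10170 mg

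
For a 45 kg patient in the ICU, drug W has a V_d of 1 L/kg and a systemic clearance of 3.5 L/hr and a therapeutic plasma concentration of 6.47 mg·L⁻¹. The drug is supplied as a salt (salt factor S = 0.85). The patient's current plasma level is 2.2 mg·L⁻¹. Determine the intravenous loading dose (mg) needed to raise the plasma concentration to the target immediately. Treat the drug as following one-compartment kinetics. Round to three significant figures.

226 mg

Vd(total) = 45 kg × 1 L/kg = 45.00 L
Loading dose depends on Vd (not clearance): it fills the distribution volume.
Concentration deficit ΔC = 6.47 − 2.2 = 4.270 mg/L
LD = Vd × ΔC / S = 45.00 × 4.270 / 0.85 = 226.1 mg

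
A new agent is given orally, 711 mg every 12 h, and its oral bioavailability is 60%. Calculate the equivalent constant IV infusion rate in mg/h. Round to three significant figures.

35.6 mg/h

Equivalent systemic input: infusion rate = F·D/τ.
Rate = 0.6 × 711 / 12 = 35.55 mg/h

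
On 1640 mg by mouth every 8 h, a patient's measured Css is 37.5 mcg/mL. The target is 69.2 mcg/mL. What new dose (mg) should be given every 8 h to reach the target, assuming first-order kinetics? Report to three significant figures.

For first-order elimination, Css ∝ F·D/(CL·τ); F and CL are unchanged, so Css ∝ D/τ.
D₂ = D₁ × (Css,target / Css,current) = 1640 × 69.2/37.5 = 3026 mg

3030 mg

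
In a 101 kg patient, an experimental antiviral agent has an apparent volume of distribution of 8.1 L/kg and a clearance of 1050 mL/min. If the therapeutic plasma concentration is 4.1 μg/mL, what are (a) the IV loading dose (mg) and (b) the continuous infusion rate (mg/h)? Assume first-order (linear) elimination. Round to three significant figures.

Total Vd = 8.1 × 101 = 818.1 L
Loading: fill Vd to C_target → 818.1 L × 4.1 mg/L = 3354 mg
Convert clearance: 1050 mL/min × 60 min/h ÷ 1000 mL/L = 63.00 L/h
Infusion rate = 63.00 L/h × 4.1 mg/L = 258.3 mg/h

(a) 3350 mg; (b) 258 mg/h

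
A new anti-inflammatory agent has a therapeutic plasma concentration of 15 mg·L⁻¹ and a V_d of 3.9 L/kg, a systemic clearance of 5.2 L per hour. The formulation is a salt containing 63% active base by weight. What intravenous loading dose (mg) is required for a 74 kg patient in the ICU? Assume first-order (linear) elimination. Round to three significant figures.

6870 mg

Vd(total) = 74 kg × 3.9 L/kg = 288.6 L
Loading dose depends on Vd (not clearance): it fills the distribution volume.
LD = Vd × C / S = 288.6 × 15.00 / 0.63 = 6871 mg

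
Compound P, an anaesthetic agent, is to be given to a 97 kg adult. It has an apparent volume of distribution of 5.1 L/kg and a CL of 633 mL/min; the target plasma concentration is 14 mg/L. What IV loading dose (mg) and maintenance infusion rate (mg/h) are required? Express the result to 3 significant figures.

(a) 6930 mg; (b) 532 mg/h

Vd = 5.1 L/kg × 97 kg = 494.7 L
LD = Vd · C_target = 494.7 × 14 = 6926 mg
Convert clearance: 633 mL/min × 60 min/h ÷ 1000 mL/L = 37.98 L/h
Infusion rate = 37.98 L/h × 14 mg/L = 531.7 mg/h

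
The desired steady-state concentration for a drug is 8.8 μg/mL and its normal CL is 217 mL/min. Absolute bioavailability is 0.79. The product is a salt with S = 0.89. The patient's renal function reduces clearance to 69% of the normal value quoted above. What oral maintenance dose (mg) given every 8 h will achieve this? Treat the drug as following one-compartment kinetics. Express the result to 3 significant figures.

900 mg

CL = 217 mL/min = 217 × 0.06 = 13.02 L/h
Patient clearance = 0.69 × 13.02 = 8.984 L/h
D = CL × Css × τ / F / S = 8.984 × 8.8 × 8 / 0.79 / 0.89 = 899.5 mg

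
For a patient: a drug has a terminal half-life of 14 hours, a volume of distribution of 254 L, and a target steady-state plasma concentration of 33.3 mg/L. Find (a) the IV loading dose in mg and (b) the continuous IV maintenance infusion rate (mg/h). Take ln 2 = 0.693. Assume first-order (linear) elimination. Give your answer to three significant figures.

(a) 8460 mg; (b) 419 mg/h

LD = Vd × C = 254.0 × 33.3 = 8458 mg
CL = 0.693 × Vd / t½ = 0.693 × 254.0 / 14 = 12.57 L/h
Infusion rate = CL × Css = 12.57 × 33.3 = 418.6 mg/h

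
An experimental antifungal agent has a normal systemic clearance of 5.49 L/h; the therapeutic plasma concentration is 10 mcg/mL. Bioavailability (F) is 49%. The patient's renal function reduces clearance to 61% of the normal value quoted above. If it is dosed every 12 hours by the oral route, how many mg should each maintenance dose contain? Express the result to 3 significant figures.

Patient clearance = 0.61 × 5.490 = 3.349 L/h
D = CL × Css × τ / F = 3.349 × 10 × 12 / 0.49 = 820.2 mg

820 mg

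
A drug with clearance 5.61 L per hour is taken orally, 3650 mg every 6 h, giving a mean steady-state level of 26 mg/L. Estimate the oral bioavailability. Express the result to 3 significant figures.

0.240

F·D/τ = CL·Css at steady state → F = CL·Css·τ / D.
F = 5.61 × 26 × 6 / 3650 = 0.240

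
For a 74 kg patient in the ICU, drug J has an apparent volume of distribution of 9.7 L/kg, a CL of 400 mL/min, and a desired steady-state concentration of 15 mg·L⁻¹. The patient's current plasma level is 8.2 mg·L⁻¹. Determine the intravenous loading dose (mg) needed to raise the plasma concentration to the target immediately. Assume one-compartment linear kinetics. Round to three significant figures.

Vd(total) = 74 kg × 9.7 L/kg = 717.8 L
Concentration deficit ΔC = 15 − 8.2 = 6.800 mg/L
LD = Vd × ΔC = 717.8 × 6.800 = 4881 mg

4880 mg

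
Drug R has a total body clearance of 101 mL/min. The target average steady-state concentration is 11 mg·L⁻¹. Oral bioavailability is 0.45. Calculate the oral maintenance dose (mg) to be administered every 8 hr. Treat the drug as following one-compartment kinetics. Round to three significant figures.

1190 mg

Convert clearance: 101 mL/min × 60 min/h ÷ 1000 mL/L = 6.060 L/h
At steady state, dose per interval replaces the amount cleared in that interval: F·D/τ = CL·Css.
D = CL × Css × τ / F = 6.060 × 11 × 8 / 0.45 = 1185 mg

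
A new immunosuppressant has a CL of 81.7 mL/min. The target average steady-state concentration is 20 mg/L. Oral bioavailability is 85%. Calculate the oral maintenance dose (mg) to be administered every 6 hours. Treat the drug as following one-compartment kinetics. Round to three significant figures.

692 mg

CL = 81.7 mL/min × 60/1000 = 4.902 L/h
D = CL × Css × τ / F = 4.902 × 20 × 6 / 0.85 = 692.0 mg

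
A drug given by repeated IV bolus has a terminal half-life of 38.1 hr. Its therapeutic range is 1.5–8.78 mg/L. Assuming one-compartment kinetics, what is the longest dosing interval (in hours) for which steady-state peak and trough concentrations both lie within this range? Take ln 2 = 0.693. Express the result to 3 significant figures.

97.1 h

k = 0.693 / t½ = 0.693 / 38.1 = 0.01819 h⁻¹
Between IV bolus doses, concentration decays as C = C₀·e^(−kτ), so C_peak/C_trough = e^(kτ).
τ_max = ln(C_peak/C_trough) / k = ln(8.78/1.5) / 0.01819 = 1.767 / 0.01819 = 97.14 h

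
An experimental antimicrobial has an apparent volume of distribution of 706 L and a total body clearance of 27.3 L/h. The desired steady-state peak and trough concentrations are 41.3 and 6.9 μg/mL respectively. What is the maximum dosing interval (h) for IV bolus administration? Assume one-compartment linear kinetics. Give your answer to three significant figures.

46.3 h

k = CL / Vd = 27.30 / 706.0 = 0.03867 h⁻¹
Between IV bolus doses, concentration decays as C = C₀·e^(−kτ), so C_peak/C_trough = e^(kτ).
τ_max = ln(C_peak/C_trough) / k = ln(41.3/6.9) / 0.03867 = 1.789 / 0.03867 = 46.26 h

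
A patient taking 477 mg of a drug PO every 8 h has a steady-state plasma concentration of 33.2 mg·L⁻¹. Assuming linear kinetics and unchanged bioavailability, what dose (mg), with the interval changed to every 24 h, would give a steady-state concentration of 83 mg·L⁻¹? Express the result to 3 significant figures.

3580 mg

With linear kinetics, Css is proportional to dose rate (D/τ) at fixed clearance.
D₂ = D₁ × (Css,target / Css,current) × (τ₂/τ₁) = 477 × (83/33.2) × (24/8) = 3578 mg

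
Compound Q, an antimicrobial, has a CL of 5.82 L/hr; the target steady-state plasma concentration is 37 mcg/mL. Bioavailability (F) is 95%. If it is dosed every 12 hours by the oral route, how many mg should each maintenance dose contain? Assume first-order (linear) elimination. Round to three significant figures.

2720 mg

D = CL × Css × τ / F = 5.820 × 37 × 12 / 0.95 = 2720 mg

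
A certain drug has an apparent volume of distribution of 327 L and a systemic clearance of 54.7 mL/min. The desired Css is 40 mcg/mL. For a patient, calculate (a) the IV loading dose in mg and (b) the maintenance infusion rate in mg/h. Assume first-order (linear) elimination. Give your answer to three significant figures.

(a) 13100 mg; (b) 131 mg/h

Loading: fill Vd to C_target → 327.0 L × 40 mg/L = 13080 mg
CL = 54.7 mL/min = 54.7 × 0.06 = 3.282 L/h
Maintenance: replace elimination → rate = CL × Css = 3.282 × 40 = 131.3 mg/h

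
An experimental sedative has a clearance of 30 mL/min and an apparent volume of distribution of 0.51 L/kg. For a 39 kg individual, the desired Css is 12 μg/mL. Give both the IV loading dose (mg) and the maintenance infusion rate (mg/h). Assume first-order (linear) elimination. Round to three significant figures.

(a) 239 mg; (b) 21.6 mg/h

Vd(total) = 39 kg × 0.51 L/kg = 19.89 L
Loading: fill Vd to C_target → 19.89 L × 12 mg/L = 238.7 mg
CL = 30 mL/min = 30 × 0.06 = 1.800 L/h
Maintenance infusion rate = CL × Css = 1.800 × 12 = 21.60 mg/h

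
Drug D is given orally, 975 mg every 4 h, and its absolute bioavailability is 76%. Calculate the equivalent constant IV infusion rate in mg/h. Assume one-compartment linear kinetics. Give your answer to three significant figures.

Equivalent systemic input: infusion rate = F·D/τ.
Rate = 0.76 × 975 / 4 = 185.3 mg/h

185 mg/h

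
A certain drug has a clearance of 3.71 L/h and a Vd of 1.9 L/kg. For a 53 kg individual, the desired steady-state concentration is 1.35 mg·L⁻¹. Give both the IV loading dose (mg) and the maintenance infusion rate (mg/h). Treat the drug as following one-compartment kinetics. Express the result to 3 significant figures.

(a) 136 mg; (b) 5.01 mg/h

Vd = 1.9 L/kg × 53 kg = 100.7 L
Loading: fill Vd to C_target → 100.7 L × 1.35 mg/L = 135.9 mg
Infusion rate = 3.710 L/h × 1.35 mg/L = 5.009 mg/h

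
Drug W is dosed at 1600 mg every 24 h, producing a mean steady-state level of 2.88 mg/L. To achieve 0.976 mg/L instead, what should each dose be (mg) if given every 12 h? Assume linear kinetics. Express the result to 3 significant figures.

271 mg

With linear kinetics, Css is proportional to dose rate (D/τ) at fixed clearance.
D₂ = D₁ × (Css,target / Css,current) × (τ₂/τ₁) = 1600 × (0.976/2.88) × (12/24) = 271.1 mg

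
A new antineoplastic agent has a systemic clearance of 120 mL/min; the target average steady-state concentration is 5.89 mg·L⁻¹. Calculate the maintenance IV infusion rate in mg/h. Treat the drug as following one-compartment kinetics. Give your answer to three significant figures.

CL = 120 mL/min × 60/1000 = 7.200 L/h
Rate = CL × Css = 7.200 × 5.89 = 42.41 mg/h

42.4 mg/h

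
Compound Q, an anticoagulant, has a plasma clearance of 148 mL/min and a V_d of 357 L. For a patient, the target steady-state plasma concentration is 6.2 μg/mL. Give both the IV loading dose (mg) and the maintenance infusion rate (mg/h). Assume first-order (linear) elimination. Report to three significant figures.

(a) 2210 mg; (b) 55.1 mg/h

LD = Vd · C_target = 357.0 × 6.2 = 2213 mg
Convert clearance: 148 mL/min × 60 min/h ÷ 1000 mL/L = 8.880 L/h
Maintenance infusion rate = CL × Css = 8.880 × 6.2 = 55.06 mg/h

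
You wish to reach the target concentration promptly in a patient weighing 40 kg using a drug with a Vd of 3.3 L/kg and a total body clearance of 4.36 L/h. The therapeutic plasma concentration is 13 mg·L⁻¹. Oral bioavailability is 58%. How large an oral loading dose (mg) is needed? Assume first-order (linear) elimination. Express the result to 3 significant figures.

Vd(total) = 40 kg × 3.3 L/kg = 132.0 L
Loading dose depends on Vd (not clearance): it fills the distribution volume.
LD = Vd × C / F = 132.0 × 13.00 / 0.58 = 2959 mg

2960 mg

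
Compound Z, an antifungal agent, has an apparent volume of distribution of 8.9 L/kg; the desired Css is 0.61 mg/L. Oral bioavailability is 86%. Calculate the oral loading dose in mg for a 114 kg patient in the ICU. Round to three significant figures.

Vd(total) = 114 kg × 8.9 L/kg = 1015 L
The loading dose fills Vd to the target concentration.
LD = Vd × C / F = 1015 × 0.6100 / 0.86 = 719.9 mg

720 mg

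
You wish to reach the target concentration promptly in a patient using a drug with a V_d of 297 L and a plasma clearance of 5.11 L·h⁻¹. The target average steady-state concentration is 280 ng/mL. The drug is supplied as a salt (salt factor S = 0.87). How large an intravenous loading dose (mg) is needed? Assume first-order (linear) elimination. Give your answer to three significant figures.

95.6 mg

C = 280 ng/mL = 0.2800 mg/L
LD = Vd × C / S = 297.0 × 0.2800 / 0.87 = 95.59 mg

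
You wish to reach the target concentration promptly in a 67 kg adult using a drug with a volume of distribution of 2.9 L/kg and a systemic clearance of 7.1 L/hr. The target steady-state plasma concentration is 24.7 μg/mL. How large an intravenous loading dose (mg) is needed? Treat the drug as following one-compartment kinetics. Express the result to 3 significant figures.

4800 mg

Vd = 2.9 L/kg × 67 kg = 194.3 L
LD is governed by Vd — clearance does not enter the loading-dose calculation.
LD = Vd × C = 194.3 × 24.70 = 4799 mg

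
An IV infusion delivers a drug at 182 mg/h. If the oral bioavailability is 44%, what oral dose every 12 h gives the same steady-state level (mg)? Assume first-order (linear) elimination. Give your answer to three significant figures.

4960 mg

To maintain the same Css, the systemic dosing rate must be unchanged: F·D/τ = infusion rate.
D = rate × τ / F = 182 × 12 / 0.44 = 4964 mg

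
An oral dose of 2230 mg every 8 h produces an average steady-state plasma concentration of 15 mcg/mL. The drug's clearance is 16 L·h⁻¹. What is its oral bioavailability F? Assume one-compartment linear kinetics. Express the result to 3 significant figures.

0.861

F·D/τ = CL·Css at steady state → F = CL·Css·τ / D.
F = 16 × 15 × 8 / 2230 = 0.861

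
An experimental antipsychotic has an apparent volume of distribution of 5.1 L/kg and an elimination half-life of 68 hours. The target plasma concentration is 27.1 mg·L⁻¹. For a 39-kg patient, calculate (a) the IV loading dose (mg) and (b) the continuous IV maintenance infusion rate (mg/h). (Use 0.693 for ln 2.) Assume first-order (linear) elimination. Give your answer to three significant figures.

(a) 5390 mg; (b) 54.9 mg/h

Vd(total) = 39 kg × 5.1 L/kg = 198.9 L
LD = Vd × C = 198.9 × 27.1 = 5390 mg
CL = 0.693 × Vd / t½ = 0.693 × 198.9 / 68 = 2.027 L/h
Infusion rate = CL × Css = 2.027 × 27.1 = 54.93 mg/h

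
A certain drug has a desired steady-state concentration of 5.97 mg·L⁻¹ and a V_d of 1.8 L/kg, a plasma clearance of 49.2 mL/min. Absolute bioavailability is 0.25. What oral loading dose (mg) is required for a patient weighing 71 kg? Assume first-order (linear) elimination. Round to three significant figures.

3050 mg

Vd(total) = 71 kg × 1.8 L/kg = 127.8 L
LD = Vd × C / F = 127.8 × 5.970 / 0.25 = 3052 mg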